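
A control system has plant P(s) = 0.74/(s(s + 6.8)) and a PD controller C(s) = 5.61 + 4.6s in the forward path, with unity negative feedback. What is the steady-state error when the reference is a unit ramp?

The loop has one pole at the origin (type 1). Velocity error constant K_v = lim_{s→0} s·C(s)P(s) = 5.61·0.74/6.8 = 0.6105.
Steady-state error to a unit ramp: e_ss = 1/K_v = 1.64.

1.64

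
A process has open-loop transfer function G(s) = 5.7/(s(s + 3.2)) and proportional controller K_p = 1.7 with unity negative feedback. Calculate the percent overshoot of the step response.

15.2%

From 1 + K_pG(s) = 0: s² + 3.2s + 9.69 = 0 ⇒ ω_n = 3.113, ζ = 0.514.
%OS = 100·exp(−πζ/√(1−ζ²)) = 100·exp(−π·0.514/√0.7358) = 15.2%.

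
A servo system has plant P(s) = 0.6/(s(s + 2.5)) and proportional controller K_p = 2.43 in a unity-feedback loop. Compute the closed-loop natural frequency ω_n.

With unity feedback the closed-loop characteristic equation is s² + 2.5s + 2.43·0.6 = s² + 2.5s + 1.458 = 0.
So ω_n² = 1.458 ⇒ ω_n = 1.207 rad/s, and ζ = 2.5/(2ω_n) = 1.04.

ω_n = 1.21 rad/s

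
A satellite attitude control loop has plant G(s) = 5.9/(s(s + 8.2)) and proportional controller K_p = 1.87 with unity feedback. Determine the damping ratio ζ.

ζ = 1.23

With unity feedback the closed-loop characteristic equation is s² + 8.2s + 1.87·5.9 = s² + 8.2s + 11.03 = 0.
Matching s² + 2ζω_n s + ω_n²: ω_n = √11.03 = 3.322 rad/s and 2ζω_n = 8.2, so ζ = 8.2/(2·3.322) = 1.23.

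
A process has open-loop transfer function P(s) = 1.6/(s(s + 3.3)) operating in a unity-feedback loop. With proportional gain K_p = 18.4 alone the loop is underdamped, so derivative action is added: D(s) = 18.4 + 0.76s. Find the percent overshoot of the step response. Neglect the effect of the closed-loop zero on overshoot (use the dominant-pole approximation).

23.7%

Forward path: (18.4 + 0.76s)·1.6/(s(s+3.3)). The closed-loop characteristic equation is s² + (3.3 + 1.6·0.76)s + 1.6·18.4 = 0.
That is s² + 4.516s + 29.44 = 0, so ω_n = 5.426 rad/s and ζ = 4.516/(2·5.426) = 0.4162.
%OS = 100·exp(−πζ/√(1−ζ²)) = 23.7%.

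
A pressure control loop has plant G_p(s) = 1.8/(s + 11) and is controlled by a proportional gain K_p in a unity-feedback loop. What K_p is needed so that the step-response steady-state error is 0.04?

K_p = 147

Steady-state error for a unit step on this type-0 loop is 1/(1 + K_p·G_p(0)).
G_p(0) = 0.1636. Require 1/(1 + K_p·0.1636) = 0.04, so 1 + 0.1636·K_p = 25.
K_p = (25 − 1)/0.1636 = 147.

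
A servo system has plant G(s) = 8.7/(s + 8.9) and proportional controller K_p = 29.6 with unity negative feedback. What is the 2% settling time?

T_s ≈ 0.015 s

Closed-loop transfer function: T(s) = K_p·G(s)/(1 + K_p·G(s)) = 257.5/(s + 8.9 + 257.5) = 257.5/(s + 266.4).
Time constant τ = 1/266.4 = 0.003753 s, so the 2% settling time is about 4τ = 0.015 s.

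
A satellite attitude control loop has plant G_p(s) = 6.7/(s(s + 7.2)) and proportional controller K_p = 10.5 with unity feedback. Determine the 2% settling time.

T_s ≈ 1.11 s

Closed-loop characteristic equation: s² + 7.2s + 70.35 = 0, so ω_n = 8.387 rad/s and ζ = 7.2/(2·8.387) = 0.4292.
2% settling time T_s ≈ 4/(ζω_n) = 4/3.6 = 1.11 s.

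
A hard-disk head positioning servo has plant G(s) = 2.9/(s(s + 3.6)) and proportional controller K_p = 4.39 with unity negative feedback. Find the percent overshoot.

From 1 + K_pG(s) = 0: s² + 3.6s + 12.73 = 0 ⇒ ω_n = 3.568, ζ = 0.5045.
%OS = 100·exp(−πζ/√(1−ζ²)) = 100·exp(−π·0.5045/√0.7455) = 16%.

16%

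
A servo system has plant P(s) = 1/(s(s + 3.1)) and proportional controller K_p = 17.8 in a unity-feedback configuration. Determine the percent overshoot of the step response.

28.9%

From 1 + K_pP(s) = 0: s² + 3.1s + 17.8 = 0 ⇒ ω_n = 4.219, ζ = 0.3674.
%OS = 100·exp(−πζ/√(1−ζ²)) = 100·exp(−π·0.3674/√0.865) = 28.9%.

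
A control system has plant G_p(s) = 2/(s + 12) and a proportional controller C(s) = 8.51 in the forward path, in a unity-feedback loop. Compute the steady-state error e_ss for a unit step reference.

The loop is type 0. Static position error constant K_pos = C(0)·G_p(0) = 8.51·0.1667 = 1.418.
Steady-state error to a unit step: e_ss = 1/(1+K_pos) = 1/2.418 = 0.414.

0.414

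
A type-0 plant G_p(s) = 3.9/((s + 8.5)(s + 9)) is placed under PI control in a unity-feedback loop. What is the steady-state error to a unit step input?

0

The PI controller's integrator makes the forward path type 1, so e_ss to a step is zero.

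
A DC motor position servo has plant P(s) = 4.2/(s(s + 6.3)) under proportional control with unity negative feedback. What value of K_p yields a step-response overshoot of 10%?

K_p = 6.76

From %OS = 100·exp(−πζ/√(1−ζ²)) = 10%, ζ = −ln(0.1)/√(π²+ln²(0.1)) = 0.5912.
Characteristic equation s² + 6.3s + 4.2K_p = 0 gives ζ = 6.3/(2√(4.2K_p)).
Setting ζ = 0.5912: √(4.2K_p) = 6.3/(2·0.5912) = 5.329, so K_p = 28.39/4.2 = 6.76.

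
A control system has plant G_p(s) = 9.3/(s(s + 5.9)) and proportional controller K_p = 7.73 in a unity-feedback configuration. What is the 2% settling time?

The closed-loop denominator s² + 5.9s + 71.89 gives ω_n = √71.89 = 8.479 and ζ = 5.9/(2ω_n) = 0.3479.
2% settling time T_s ≈ 4/(ζω_n) = 4/2.95 = 1.36 s.

T_s ≈ 1.36 s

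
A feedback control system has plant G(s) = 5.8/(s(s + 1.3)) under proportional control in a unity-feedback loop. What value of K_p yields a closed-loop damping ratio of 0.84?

K_p = 0.103

Closed-loop characteristic equation: s² + 1.3s + K_p·5.8 = 0.
So ω_n = √(5.8K_p) and 2ζω_n = 1.3, giving ζ = 1.3/(2√(5.8K_p)).
Setting ζ = 0.84: √(5.8K_p) = 1.3/(2·0.84) = 0.7738, so K_p = 0.5988/5.8 = 0.103.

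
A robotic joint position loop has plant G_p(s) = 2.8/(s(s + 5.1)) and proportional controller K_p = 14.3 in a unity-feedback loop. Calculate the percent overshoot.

Closed-loop characteristic equation: s² + 5.1s + 40.04 = 0, so ω_n = 6.328 rad/s and ζ = 5.1/(2·6.328) = 0.403.
%OS = 100·exp(−πζ/√(1−ζ²)) = 100·exp(−π·0.403/√0.8376) = 25.1%.

25.1%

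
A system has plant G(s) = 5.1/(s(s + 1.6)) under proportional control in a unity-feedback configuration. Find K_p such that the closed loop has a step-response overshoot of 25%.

K_p = 0.77

From %OS = 100·exp(−πζ/√(1−ζ²)) = 25%, ζ = −ln(0.25)/√(π²+ln²(0.25)) = 0.4037.
Characteristic equation s² + 1.6s + 5.1K_p = 0 gives ζ = 1.6/(2√(5.1K_p)).
Setting ζ = 0.4037: √(5.1K_p) = 1.6/(2·0.4037) = 1.982, so K_p = 3.927/5.1 = 0.77.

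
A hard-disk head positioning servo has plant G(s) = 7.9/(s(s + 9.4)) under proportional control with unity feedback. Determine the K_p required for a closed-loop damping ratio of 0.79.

Closed-loop characteristic equation: s² + 9.4s + K_p·7.9 = 0.
So ω_n = √(7.9K_p) and 2ζω_n = 9.4, giving ζ = 9.4/(2√(7.9K_p)).
Setting ζ = 0.79: √(7.9K_p) = 9.4/(2·0.79) = 5.949, so K_p = 35.39/7.9 = 4.48.

K_p = 4.48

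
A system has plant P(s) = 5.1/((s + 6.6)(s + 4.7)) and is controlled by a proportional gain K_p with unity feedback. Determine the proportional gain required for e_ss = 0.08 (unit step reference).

The loop is type 0, so e_ss(step) = 1/(1 + K_pos) with K_pos = K_p·P(0).
P(0) = 0.1644. Require 1/(1 + K_p·0.1644) = 0.08, so 1 + 0.1644·K_p = 12.5.
K_p = (12.5 − 1)/0.1644 = 69.9.

K_p = 69.9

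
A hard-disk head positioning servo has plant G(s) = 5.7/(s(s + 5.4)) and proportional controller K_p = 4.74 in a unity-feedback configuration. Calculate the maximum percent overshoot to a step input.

The closed-loop denominator s² + 5.4s + 27.02 gives ω_n = √27.02 = 5.198 and ζ = 5.4/(2ω_n) = 0.5194.
%OS = 100·exp(−πζ/√(1−ζ²)) = 100·exp(−π·0.5194/√0.7302) = 14.8%.

14.8%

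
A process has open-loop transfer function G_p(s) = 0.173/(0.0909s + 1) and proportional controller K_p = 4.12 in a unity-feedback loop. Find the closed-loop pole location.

s = -18.84

Closed loop: T(s) = K_p·G_p/(1+K_p·G_p) = 0.7128/(0.0909s + 1 + 0.7128), with pole at s = −(1 + 0.7128)/0.0909 = −18.84.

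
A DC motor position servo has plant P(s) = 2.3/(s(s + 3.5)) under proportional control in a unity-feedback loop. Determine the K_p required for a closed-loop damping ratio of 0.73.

Closed-loop characteristic equation: s² + 3.5s + K_p·2.3 = 0.
So ω_n = √(2.3K_p) and 2ζω_n = 3.5, giving ζ = 3.5/(2√(2.3K_p)).
Setting ζ = 0.73: √(2.3K_p) = 3.5/(2·0.73) = 2.397, so K_p = 5.747/2.3 = 2.5.

K_p = 2.5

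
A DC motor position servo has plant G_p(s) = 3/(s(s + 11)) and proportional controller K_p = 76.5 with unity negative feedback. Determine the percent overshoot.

From 1 + K_pG_p(s) = 0: s² + 11s + 229.5 = 0 ⇒ ω_n = 15.15, ζ = 0.3631.
%OS = 100·exp(−πζ/√(1−ζ²)) = 100·exp(−π·0.3631/√0.8682) = 29.4%.

29.4%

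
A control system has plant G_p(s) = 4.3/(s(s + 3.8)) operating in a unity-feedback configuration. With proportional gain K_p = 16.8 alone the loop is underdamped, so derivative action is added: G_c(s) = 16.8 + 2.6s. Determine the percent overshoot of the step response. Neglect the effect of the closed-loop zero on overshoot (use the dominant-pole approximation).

0.286%

Forward path: (16.8 + 2.6s)·4.3/(s(s+3.8)). The closed-loop characteristic equation is s² + (3.8 + 4.3·2.6)s + 4.3·16.8 = 0.
That is s² + 14.98s + 72.24 = 0, so ω_n = 8.499 rad/s and ζ = 14.98/(2·8.499) = 0.8812.
%OS = 100·exp(−πζ/√(1−ζ²)) = 0.286%.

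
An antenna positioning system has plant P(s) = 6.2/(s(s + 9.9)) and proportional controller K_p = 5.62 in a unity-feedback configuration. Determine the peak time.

The closed-loop denominator s² + 9.9s + 34.84 gives ω_n = √34.84 = 5.903 and ζ = 9.9/(2ω_n) = 0.8386.
Damped frequency ω_d = ω_n√(1−ζ²) = 3.216 rad/s, so peak time T_p = π/ω_d = 0.977 s.

T_p = 0.977 s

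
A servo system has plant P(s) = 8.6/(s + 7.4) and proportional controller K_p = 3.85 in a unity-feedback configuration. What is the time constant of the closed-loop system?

τ = 0.0247 s

Closed-loop transfer function: T(s) = K_p·P(s)/(1 + K_p·P(s)) = 33.11/(s + 7.4 + 33.11) = 33.11/(s + 40.51).
Time constant τ = 1/40.51 = 0.0247 s.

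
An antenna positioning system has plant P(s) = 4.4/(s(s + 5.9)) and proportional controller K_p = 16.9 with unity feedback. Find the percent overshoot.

31.9%

From 1 + K_pP(s) = 0: s² + 5.9s + 74.36 = 0 ⇒ ω_n = 8.623, ζ = 0.3421.
%OS = 100·exp(−πζ/√(1−ζ²)) = 100·exp(−π·0.3421/√0.883) = 31.9%.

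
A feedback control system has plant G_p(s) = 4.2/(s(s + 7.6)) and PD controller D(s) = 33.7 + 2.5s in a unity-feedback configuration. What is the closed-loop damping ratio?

Forward path: (33.7 + 2.5s)·4.2/(s(s+7.6)). The closed-loop characteristic equation is s² + (7.6 + 4.2·2.5)s + 4.2·33.7 = 0.
That is s² + 18.1s + 141.5 = 0, so ω_n = 11.9 rad/s and ζ = 18.1/(2·11.9) = 0.7607.

ζ = 0.761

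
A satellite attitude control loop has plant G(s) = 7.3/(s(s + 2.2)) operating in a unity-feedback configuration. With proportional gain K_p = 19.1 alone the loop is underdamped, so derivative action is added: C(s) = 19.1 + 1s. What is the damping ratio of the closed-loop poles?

ζ = 0.402

Forward path: (19.1 + 1s)·7.3/(s(s+2.2)). The closed-loop characteristic equation is s² + (2.2 + 7.3·1)s + 7.3·19.1 = 0.
That is s² + 9.5s + 139.4 = 0, so ω_n = 11.81 rad/s and ζ = 9.5/(2·11.81) = 0.4023.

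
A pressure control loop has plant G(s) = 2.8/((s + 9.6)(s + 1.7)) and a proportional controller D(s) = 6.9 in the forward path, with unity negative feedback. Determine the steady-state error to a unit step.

The loop is type 0. Static position error constant K_pos = D(0)·G(0) = 6.9·0.1716 = 1.184.
Steady-state error to a unit step: e_ss = 1/(1+K_pos) = 1/2.184 = 0.458.

0.458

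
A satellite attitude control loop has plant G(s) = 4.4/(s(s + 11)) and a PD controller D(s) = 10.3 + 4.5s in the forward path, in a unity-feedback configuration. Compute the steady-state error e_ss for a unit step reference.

0

The open loop D(s)G(s) has a pole at the origin (type 1), so the static position error constant is infinite and e_ss = 1/(1+∞) = 0.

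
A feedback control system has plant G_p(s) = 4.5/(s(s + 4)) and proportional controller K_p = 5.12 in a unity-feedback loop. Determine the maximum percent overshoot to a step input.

23.7%

From 1 + K_pG_p(s) = 0: s² + 4s + 23.04 = 0 ⇒ ω_n = 4.8, ζ = 0.4167.
%OS = 100·exp(−πζ/√(1−ζ²)) = 100·exp(−π·0.4167/√0.8264) = 23.7%.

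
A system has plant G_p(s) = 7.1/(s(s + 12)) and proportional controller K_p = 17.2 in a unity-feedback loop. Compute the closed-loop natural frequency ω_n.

With unity feedback the closed-loop characteristic equation is s² + 12s + 17.2·7.1 = s² + 12s + 122.1 = 0.
So ω_n² = 122.1 ⇒ ω_n = 11.05 rad/s, and ζ = 12/(2ω_n) = 0.543.

ω_n = 11.1 rad/s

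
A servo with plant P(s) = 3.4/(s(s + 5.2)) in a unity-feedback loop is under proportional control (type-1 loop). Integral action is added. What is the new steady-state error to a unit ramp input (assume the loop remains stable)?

0

The integrator raises the loop to type 2, so K_v → ∞ and e_ss to a ramp is zero.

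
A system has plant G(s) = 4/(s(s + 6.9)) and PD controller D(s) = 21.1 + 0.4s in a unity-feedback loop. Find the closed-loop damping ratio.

ζ = 0.463

Forward path: (21.1 + 0.4s)·4/(s(s+6.9)). The closed-loop characteristic equation is s² + (6.9 + 4·0.4)s + 4·21.1 = 0.
That is s² + 8.5s + 84.4 = 0, so ω_n = 9.187 rad/s and ζ = 8.5/(2·9.187) = 0.4626.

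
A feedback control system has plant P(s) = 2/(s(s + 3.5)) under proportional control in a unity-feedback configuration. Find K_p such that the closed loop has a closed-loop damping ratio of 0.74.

K_p = 2.8

Closed-loop characteristic equation: s² + 3.5s + K_p·2 = 0.
So ω_n = √(2K_p) and 2ζω_n = 3.5, giving ζ = 3.5/(2√(2K_p)).
Setting ζ = 0.74: √(2K_p) = 3.5/(2·0.74) = 2.365, so K_p = 5.593/2 = 2.8.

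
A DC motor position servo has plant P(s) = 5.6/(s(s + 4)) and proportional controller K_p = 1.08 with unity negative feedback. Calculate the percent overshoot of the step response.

1.24%

The closed-loop denominator s² + 4s + 6.048 gives ω_n = √6.048 = 2.459 and ζ = 4/(2ω_n) = 0.8133.
%OS = 100·exp(−πζ/√(1−ζ²)) = 100·exp(−π·0.8133/√0.3386) = 1.24%.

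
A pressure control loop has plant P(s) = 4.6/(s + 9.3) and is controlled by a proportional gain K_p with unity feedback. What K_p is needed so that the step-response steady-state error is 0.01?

The loop is type 0, so e_ss(step) = 1/(1 + K_pos) with K_pos = K_p·P(0).
P(0) = 0.4946. Require 1/(1 + K_p·0.4946) = 0.01, so 1 + 0.4946·K_p = 100.
K_p = (100 − 1)/0.4946 = 200.

K_p = 200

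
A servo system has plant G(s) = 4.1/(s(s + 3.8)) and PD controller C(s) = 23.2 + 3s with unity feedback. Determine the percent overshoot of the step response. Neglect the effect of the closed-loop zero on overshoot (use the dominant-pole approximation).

1.01%

Forward path: (23.2 + 3s)·4.1/(s(s+3.8)). The closed-loop characteristic equation is s² + (3.8 + 4.1·3)s + 4.1·23.2 = 0.
That is s² + 16.1s + 95.12 = 0, so ω_n = 9.753 rad/s and ζ = 16.1/(2·9.753) = 0.8254.
%OS = 100·exp(−πζ/√(1−ζ²)) = 1.01%.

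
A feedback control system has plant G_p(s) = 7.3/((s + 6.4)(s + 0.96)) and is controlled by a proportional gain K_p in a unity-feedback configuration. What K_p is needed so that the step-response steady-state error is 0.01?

Steady-state error for a unit step on this type-0 loop is 1/(1 + K_p·G_p(0)).
G_p(0) = 1.188. Require 1/(1 + K_p·1.188) = 0.01, so 1 + 1.188·K_p = 100.
K_p = (100 − 1)/1.188 = 83.3.

K_p = 83.3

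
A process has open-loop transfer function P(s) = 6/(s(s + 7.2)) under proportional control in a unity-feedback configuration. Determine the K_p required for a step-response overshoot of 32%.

K_p = 18.6

From %OS = 100·exp(−πζ/√(1−ζ²)) = 32%, ζ = −ln(0.32)/√(π²+ln²(0.32)) = 0.341.
Characteristic equation s² + 7.2s + 6K_p = 0 gives ζ = 7.2/(2√(6K_p)).
Setting ζ = 0.341: √(6K_p) = 7.2/(2·0.341) = 10.56, so K_p = 111.5/6 = 18.6.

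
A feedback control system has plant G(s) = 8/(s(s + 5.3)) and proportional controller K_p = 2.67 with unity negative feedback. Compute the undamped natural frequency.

The closed-loop denominator is s(s+5.3) + 2.67·8 = s² + 5.3s + 21.36.
Matching s² + 2ζω_n s + ω_n²: ω_n = √21.36 = 4.622 rad/s and 2ζω_n = 5.3, so ζ = 5.3/(2·4.622) = 0.573.

ω_n = 4.62 rad/s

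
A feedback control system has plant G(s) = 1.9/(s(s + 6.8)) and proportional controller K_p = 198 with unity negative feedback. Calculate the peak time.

T_p = 0.165 s

From 1 + K_pG(s) = 0: s² + 6.8s + 376.2 = 0 ⇒ ω_n = 19.4, ζ = 0.1753.
Damped frequency ω_d = ω_n√(1−ζ²) = 19.1 rad/s, so peak time T_p = π/ω_d = 0.165 s.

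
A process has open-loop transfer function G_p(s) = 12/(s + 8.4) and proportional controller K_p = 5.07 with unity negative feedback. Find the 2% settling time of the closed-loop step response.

T_s ≈ 0.0578 s

Closed-loop transfer function: T(s) = K_p·G_p(s)/(1 + K_p·G_p(s)) = 60.84/(s + 8.4 + 60.84) = 60.84/(s + 69.24).
Time constant τ = 1/69.24 = 0.01444 s, so the 2% settling time is about 4τ = 0.0578 s.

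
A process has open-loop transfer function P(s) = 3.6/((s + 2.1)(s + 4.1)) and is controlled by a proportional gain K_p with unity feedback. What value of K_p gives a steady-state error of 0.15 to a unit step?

Steady-state error for a unit step on this type-0 loop is 1/(1 + K_p·P(0)).
P(0) = 0.4181. Require 1/(1 + K_p·0.4181) = 0.15, so 1 + 0.4181·K_p = 6.667.
K_p = (6.667 − 1)/0.4181 = 13.6.

K_p = 13.6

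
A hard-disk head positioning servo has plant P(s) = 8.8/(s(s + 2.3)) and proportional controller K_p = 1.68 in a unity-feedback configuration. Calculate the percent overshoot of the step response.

37.4%

Closed-loop characteristic equation: s² + 2.3s + 14.78 = 0, so ω_n = 3.845 rad/s and ζ = 2.3/(2·3.845) = 0.2991.
%OS = 100·exp(−πζ/√(1−ζ²)) = 100·exp(−π·0.2991/√0.9105) = 37.4%.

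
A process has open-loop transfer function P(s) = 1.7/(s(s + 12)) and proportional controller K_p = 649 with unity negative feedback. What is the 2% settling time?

T_s ≈ 0.667 s

The closed-loop denominator s² + 12s + 1103 gives ω_n = √1103 = 33.22 and ζ = 12/(2ω_n) = 0.1806.
2% settling time T_s ≈ 4/(ζω_n) = 4/6 = 0.667 s.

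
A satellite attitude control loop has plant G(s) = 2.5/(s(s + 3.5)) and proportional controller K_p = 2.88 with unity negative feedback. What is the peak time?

From 1 + K_pG(s) = 0: s² + 3.5s + 7.2 = 0 ⇒ ω_n = 2.683, ζ = 0.6522.
Damped frequency ω_d = ω_n√(1−ζ²) = 2.034 rad/s, so peak time T_p = π/ω_d = 1.54 s.

T_p = 1.54 s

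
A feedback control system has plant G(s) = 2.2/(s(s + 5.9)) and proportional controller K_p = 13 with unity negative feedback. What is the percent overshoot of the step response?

The closed-loop denominator s² + 5.9s + 28.6 gives ω_n = √28.6 = 5.348 and ζ = 5.9/(2ω_n) = 0.5516.
%OS = 100·exp(−πζ/√(1−ζ²)) = 100·exp(−π·0.5516/√0.6957) = 12.5%.

12.5%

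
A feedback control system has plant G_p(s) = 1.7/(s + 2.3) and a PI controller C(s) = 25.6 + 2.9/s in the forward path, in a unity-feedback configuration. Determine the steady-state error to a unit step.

0

The open loop C(s)G_p(s) has a pole at the origin (type 1), so the static position error constant is infinite and e_ss = 1/(1+∞) = 0.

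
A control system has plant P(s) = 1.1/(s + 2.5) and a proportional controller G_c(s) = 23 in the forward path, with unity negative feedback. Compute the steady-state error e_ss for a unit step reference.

The loop is type 0. Static position error constant K_pos = G_c(0)·P(0) = 23·0.44 = 10.12.
Steady-state error to a unit step: e_ss = 1/(1+K_pos) = 1/11.12 = 0.0899.

0.0899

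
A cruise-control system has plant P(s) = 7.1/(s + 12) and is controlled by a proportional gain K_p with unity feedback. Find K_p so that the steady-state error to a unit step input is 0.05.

K_p = 32.1

For a type-0 loop with proportional control, e_ss = 1/(1 + K_p·P(0)).
P(0) = 0.5917. Require 1/(1 + K_p·0.5917) = 0.05, so 1 + 0.5917·K_p = 20.
K_p = (20 − 1)/0.5917 = 32.1.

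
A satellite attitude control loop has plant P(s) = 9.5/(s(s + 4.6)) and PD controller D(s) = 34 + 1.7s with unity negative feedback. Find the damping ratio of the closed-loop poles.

Forward path: (34 + 1.7s)·9.5/(s(s+4.6)). The closed-loop characteristic equation is s² + (4.6 + 9.5·1.7)s + 9.5·34 = 0.
That is s² + 20.75s + 323 = 0, so ω_n = 17.97 rad/s and ζ = 20.75/(2·17.97) = 0.5773.

ζ = 0.577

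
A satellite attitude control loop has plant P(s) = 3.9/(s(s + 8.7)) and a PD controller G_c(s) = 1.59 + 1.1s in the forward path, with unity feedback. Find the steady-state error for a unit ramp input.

The loop has one pole at the origin (type 1). Velocity error constant K_v = lim_{s→0} s·G_c(s)P(s) = 1.59·3.9/8.7 = 0.7128.
Steady-state error to a unit ramp: e_ss = 1/K_v = 1.4.

1.4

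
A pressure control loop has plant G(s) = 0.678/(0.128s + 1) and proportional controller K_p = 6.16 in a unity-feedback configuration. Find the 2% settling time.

T_s ≈ 0.0989 s

Closed loop: T(s) = K_p·G/(1+K_p·G) = 4.176/(0.128s + 1 + 4.176), with pole at s = −(1 + 4.176)/0.128 = −40.44.
τ = 1/40.44 = 0.02473 s, so 2% settling time ≈ 4τ = 0.0989 s.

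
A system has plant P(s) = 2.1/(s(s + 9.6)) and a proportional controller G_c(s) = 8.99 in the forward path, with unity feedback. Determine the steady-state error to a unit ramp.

0.509

The loop has one pole at the origin (type 1). Velocity error constant K_v = lim_{s→0} s·G_c(s)P(s) = 8.99·2.1/9.6 = 1.967.
Steady-state error to a unit ramp: e_ss = 1/K_v = 0.509.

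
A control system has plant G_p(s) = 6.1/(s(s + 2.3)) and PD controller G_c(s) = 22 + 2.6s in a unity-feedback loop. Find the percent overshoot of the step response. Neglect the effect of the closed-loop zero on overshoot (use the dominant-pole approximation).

1.9%

Forward path: (22 + 2.6s)·6.1/(s(s+2.3)). The closed-loop characteristic equation is s² + (2.3 + 6.1·2.6)s + 6.1·22 = 0.
That is s² + 18.16s + 134.2 = 0, so ω_n = 11.58 rad/s and ζ = 18.16/(2·11.58) = 0.7838.
%OS = 100·exp(−πζ/√(1−ζ²)) = 1.9%.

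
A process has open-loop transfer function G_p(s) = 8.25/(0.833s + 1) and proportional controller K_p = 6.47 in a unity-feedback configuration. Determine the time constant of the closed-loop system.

τ = 0.0153 s

Closed loop: T(s) = K_p·G_p/(1+K_p·G_p) = 53.38/(0.833s + 1 + 53.38), with pole at s = −(1 + 53.38)/0.833 = −65.28.
Closed-loop time constant τ = 1/65.28 = 0.0153 s.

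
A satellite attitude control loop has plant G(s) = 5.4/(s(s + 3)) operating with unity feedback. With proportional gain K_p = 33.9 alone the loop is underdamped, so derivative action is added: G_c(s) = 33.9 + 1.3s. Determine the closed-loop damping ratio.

ζ = 0.37

Forward path: (33.9 + 1.3s)·5.4/(s(s+3)). The closed-loop characteristic equation is s² + (3 + 5.4·1.3)s + 5.4·33.9 = 0.
That is s² + 10.02s + 183.1 = 0, so ω_n = 13.53 rad/s and ζ = 10.02/(2·13.53) = 0.3703.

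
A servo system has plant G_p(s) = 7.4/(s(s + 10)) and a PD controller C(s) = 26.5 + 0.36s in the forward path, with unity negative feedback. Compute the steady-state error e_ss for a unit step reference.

The open loop C(s)G_p(s) has a pole at the origin (type 1), so the static position error constant is infinite and e_ss = 1/(1+∞) = 0.

0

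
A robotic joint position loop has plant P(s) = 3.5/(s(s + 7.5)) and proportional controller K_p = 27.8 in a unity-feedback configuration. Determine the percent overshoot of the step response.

27.5%

Closed-loop characteristic equation: s² + 7.5s + 97.3 = 0, so ω_n = 9.864 rad/s and ζ = 7.5/(2·9.864) = 0.3802.
%OS = 100·exp(−πζ/√(1−ζ²)) = 100·exp(−π·0.3802/√0.8555) = 27.5%.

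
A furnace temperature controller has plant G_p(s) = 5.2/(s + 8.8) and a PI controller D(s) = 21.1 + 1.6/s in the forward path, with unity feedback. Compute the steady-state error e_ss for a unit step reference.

0

The open loop D(s)G_p(s) has a pole at the origin (type 1), so the static position error constant is infinite and e_ss = 1/(1+∞) = 0.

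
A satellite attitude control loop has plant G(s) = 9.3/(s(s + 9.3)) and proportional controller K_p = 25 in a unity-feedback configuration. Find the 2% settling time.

Closed-loop characteristic equation: s² + 9.3s + 232.5 = 0, so ω_n = 15.25 rad/s and ζ = 9.3/(2·15.25) = 0.305.
2% settling time T_s ≈ 4/(ζω_n) = 4/4.65 = 0.86 s.

T_s ≈ 0.86 s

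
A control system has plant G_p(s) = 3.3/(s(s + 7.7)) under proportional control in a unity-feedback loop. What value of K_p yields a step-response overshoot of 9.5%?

K_p = 12.5

From %OS = 100·exp(−πζ/√(1−ζ²)) = 9.5%, ζ = −ln(0.095)/√(π²+ln²(0.095)) = 0.5996.
Characteristic equation s² + 7.7s + 3.3K_p = 0 gives ζ = 7.7/(2√(3.3K_p)).
Setting ζ = 0.5996: √(3.3K_p) = 7.7/(2·0.5996) = 6.421, so K_p = 41.23/3.3 = 12.5.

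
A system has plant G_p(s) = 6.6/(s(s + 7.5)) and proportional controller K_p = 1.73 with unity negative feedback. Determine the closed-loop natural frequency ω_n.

ω_n = 3.38 rad/s

1 + K_p·G_p(s) = 0 gives s² + 7.5s + 11.42 = 0.
So ω_n² = 11.42 ⇒ ω_n = 3.379 rad/s, and ζ = 7.5/(2ω_n) = 1.11.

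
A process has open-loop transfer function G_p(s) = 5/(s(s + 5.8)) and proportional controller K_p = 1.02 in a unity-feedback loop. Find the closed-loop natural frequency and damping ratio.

The closed-loop denominator is s(s+5.8) + 1.02·5 = s² + 5.8s + 5.1.
Matching s² + 2ζω_n s + ω_n²: ω_n = √5.1 = 2.258 rad/s and 2ζω_n = 5.8, so ζ = 5.8/(2·2.258) = 1.28.

ω_n = 2.26 rad/s, ζ = 1.28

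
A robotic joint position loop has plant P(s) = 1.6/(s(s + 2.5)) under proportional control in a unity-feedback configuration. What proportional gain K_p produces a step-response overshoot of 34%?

From %OS = 100·exp(−πζ/√(1−ζ²)) = 34%, ζ = −ln(0.34)/√(π²+ln²(0.34)) = 0.3248.
Characteristic equation s² + 2.5s + 1.6K_p = 0 gives ζ = 2.5/(2√(1.6K_p)).
Setting ζ = 0.3248: √(1.6K_p) = 2.5/(2·0.3248) = 3.849, so K_p = 14.81/1.6 = 9.26.

K_p = 9.26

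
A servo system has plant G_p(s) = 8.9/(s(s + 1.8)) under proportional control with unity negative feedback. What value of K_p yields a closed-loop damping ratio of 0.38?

K_p = 0.63

Closed-loop characteristic equation: s² + 1.8s + K_p·8.9 = 0.
So ω_n = √(8.9K_p) and 2ζω_n = 1.8, giving ζ = 1.8/(2√(8.9K_p)).
Setting ζ = 0.38: √(8.9K_p) = 1.8/(2·0.38) = 2.368, so K_p = 5.609/8.9 = 0.63.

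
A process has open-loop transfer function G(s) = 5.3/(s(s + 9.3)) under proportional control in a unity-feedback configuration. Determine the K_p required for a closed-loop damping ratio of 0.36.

Closed-loop characteristic equation: s² + 9.3s + K_p·5.3 = 0.
So ω_n = √(5.3K_p) and 2ζω_n = 9.3, giving ζ = 9.3/(2√(5.3K_p)).
Setting ζ = 0.36: √(5.3K_p) = 9.3/(2·0.36) = 12.92, so K_p = 166.8/5.3 = 31.5.

K_p = 31.5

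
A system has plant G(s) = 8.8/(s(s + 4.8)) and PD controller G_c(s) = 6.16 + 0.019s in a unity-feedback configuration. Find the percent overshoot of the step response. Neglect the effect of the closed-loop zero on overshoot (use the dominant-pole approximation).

Forward path: (6.16 + 0.019s)·8.8/(s(s+4.8)). The closed-loop characteristic equation is s² + (4.8 + 8.8·0.019)s + 8.8·6.16 = 0.
That is s² + 4.967s + 54.21 = 0, so ω_n = 7.363 rad/s and ζ = 4.967/(2·7.363) = 0.3373.
%OS = 100·exp(−πζ/√(1−ζ²)) = 32.4%.

32.4%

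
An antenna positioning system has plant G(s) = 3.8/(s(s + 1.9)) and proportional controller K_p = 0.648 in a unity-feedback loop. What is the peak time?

T_p = 2.52 s

Closed-loop characteristic equation: s² + 1.9s + 2.462 = 0, so ω_n = 1.569 rad/s and ζ = 1.9/(2·1.569) = 0.6054.
Damped frequency ω_d = ω_n√(1−ζ²) = 1.249 rad/s, so peak time T_p = π/ω_d = 2.52 s.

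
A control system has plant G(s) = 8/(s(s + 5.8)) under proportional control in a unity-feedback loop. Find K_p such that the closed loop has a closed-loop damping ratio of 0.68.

Closed-loop characteristic equation: s² + 5.8s + K_p·8 = 0.
So ω_n = √(8K_p) and 2ζω_n = 5.8, giving ζ = 5.8/(2√(8K_p)).
Setting ζ = 0.68: √(8K_p) = 5.8/(2·0.68) = 4.265, so K_p = 18.19/8 = 2.27.

K_p = 2.27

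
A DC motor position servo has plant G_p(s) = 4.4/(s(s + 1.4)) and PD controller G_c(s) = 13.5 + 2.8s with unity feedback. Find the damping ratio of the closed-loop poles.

ζ = 0.89

Forward path: (13.5 + 2.8s)·4.4/(s(s+1.4)). The closed-loop characteristic equation is s² + (1.4 + 4.4·2.8)s + 4.4·13.5 = 0.
That is s² + 13.72s + 59.4 = 0, so ω_n = 7.707 rad/s and ζ = 13.72/(2·7.707) = 0.8901.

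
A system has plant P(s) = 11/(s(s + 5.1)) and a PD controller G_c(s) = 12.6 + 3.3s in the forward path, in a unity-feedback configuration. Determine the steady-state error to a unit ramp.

The loop has one pole at the origin (type 1). Velocity error constant K_v = lim_{s→0} s·G_c(s)P(s) = 12.6·11/5.1 = 27.18.
Steady-state error to a unit ramp: e_ss = 1/K_v = 0.0368.

0.0368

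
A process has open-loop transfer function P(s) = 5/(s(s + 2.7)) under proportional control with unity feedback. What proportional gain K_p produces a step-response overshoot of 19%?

K_p = 1.67

From %OS = 100·exp(−πζ/√(1−ζ²)) = 19%, ζ = −ln(0.19)/√(π²+ln²(0.19)) = 0.4673.
Characteristic equation s² + 2.7s + 5K_p = 0 gives ζ = 2.7/(2√(5K_p)).
Setting ζ = 0.4673: √(5K_p) = 2.7/(2·0.4673) = 2.889, so K_p = 8.344/5 = 1.67.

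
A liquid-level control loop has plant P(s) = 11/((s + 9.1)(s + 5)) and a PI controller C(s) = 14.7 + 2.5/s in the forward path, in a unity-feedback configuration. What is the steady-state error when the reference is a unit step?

The open loop C(s)P(s) has a pole at the origin (type 1), so the static position error constant is infinite and e_ss = 1/(1+∞) = 0.

0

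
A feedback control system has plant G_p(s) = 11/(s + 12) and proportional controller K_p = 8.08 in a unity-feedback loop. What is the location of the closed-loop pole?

s = -100.9

Closed-loop transfer function: T(s) = K_p·G_p(s)/(1 + K_p·G_p(s)) = 88.88/(s + 12 + 88.88) = 88.88/(s + 100.9).
The closed-loop pole is at s = −100.9.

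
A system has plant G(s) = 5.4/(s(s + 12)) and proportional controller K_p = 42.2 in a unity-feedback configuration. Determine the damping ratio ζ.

ζ = 0.397

With unity feedback the closed-loop characteristic equation is s² + 12s + 42.2·5.4 = s² + 12s + 227.9 = 0.
So ω_n² = 227.9 ⇒ ω_n = 15.1 rad/s, and ζ = 12/(2ω_n) = 0.397.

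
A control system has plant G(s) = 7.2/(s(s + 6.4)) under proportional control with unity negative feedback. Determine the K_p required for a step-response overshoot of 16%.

K_p = 5.6

From %OS = 100·exp(−πζ/√(1−ζ²)) = 16%, ζ = −ln(0.16)/√(π²+ln²(0.16)) = 0.5039.
Characteristic equation s² + 6.4s + 7.2K_p = 0 gives ζ = 6.4/(2√(7.2K_p)).
Setting ζ = 0.5039: √(7.2K_p) = 6.4/(2·0.5039) = 6.351, so K_p = 40.33/7.2 = 5.6.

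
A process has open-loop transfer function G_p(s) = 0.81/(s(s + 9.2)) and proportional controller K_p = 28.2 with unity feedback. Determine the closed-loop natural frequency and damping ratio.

With unity feedback the closed-loop characteristic equation is s² + 9.2s + 28.2·0.81 = s² + 9.2s + 22.84 = 0.
So ω_n² = 22.84 ⇒ ω_n = 4.779 rad/s, and ζ = 9.2/(2ω_n) = 0.962.

ω_n = 4.78 rad/s, ζ = 0.962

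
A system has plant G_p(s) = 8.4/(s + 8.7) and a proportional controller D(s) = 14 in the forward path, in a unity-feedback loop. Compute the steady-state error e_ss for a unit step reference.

0.0689

The loop is type 0. Static position error constant K_pos = D(0)·G_p(0) = 14·0.9655 = 13.52.
Steady-state error to a unit step: e_ss = 1/(1+K_pos) = 1/14.52 = 0.0689.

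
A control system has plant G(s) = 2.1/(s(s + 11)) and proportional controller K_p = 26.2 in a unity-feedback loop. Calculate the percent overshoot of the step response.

The closed-loop denominator s² + 11s + 55.02 gives ω_n = √55.02 = 7.418 and ζ = 11/(2ω_n) = 0.7415.
%OS = 100·exp(−πζ/√(1−ζ²)) = 100·exp(−π·0.7415/√0.4502) = 3.11%.

3.11%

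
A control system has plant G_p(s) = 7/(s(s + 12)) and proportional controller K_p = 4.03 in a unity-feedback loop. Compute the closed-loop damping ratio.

ζ = 1.13

The closed-loop denominator is s(s+12) + 4.03·7 = s² + 12s + 28.21.
Matching s² + 2ζω_n s + ω_n²: ω_n = √28.21 = 5.311 rad/s and 2ζω_n = 12, so ζ = 12/(2·5.311) = 1.13.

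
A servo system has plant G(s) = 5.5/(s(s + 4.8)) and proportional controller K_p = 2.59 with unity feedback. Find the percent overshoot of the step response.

7.51%

The closed-loop denominator s² + 4.8s + 14.24 gives ω_n = √14.24 = 3.774 and ζ = 4.8/(2ω_n) = 0.6359.
%OS = 100·exp(−πζ/√(1−ζ²)) = 100·exp(−π·0.6359/√0.5956) = 7.51%.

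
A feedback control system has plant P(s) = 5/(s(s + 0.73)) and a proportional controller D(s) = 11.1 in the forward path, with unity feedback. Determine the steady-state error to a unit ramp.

The loop has one pole at the origin (type 1). Velocity error constant K_v = lim_{s→0} s·D(s)P(s) = 11.1·5/0.73 = 76.03.
Steady-state error to a unit ramp: e_ss = 1/K_v = 0.0132.

0.0132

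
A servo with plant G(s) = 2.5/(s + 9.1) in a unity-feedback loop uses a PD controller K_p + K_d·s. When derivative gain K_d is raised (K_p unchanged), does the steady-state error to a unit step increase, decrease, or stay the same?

K_d affects only the transient (the s-coefficient); the DC loop gain, and hence e_ss, depends only on K_p.

unchanged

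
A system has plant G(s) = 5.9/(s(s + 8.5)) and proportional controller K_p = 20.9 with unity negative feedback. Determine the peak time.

T_p = 0.306 s

The closed-loop denominator s² + 8.5s + 123.3 gives ω_n = √123.3 = 11.1 and ζ = 8.5/(2ω_n) = 0.3827.
Damped frequency ω_d = ω_n√(1−ζ²) = 10.26 rad/s, so peak time T_p = π/ω_d = 0.306 s.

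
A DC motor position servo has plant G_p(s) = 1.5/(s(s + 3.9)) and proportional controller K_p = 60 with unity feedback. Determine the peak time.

Closed-loop characteristic equation: s² + 3.9s + 90 = 0, so ω_n = 9.487 rad/s and ζ = 3.9/(2·9.487) = 0.2055.
Damped frequency ω_d = ω_n√(1−ζ²) = 9.284 rad/s, so peak time T_p = π/ω_d = 0.338 s.

T_p = 0.338 s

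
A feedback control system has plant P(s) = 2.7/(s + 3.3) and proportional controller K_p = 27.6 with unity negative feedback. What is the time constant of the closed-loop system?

τ = 0.0129 s

Closed-loop transfer function: T(s) = K_p·P(s)/(1 + K_p·P(s)) = 74.52/(s + 3.3 + 74.52) = 74.52/(s + 77.82).
Time constant τ = 1/77.82 = 0.0129 s.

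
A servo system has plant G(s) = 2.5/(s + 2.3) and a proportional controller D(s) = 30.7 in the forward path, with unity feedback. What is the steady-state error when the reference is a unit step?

The loop is type 0. Static position error constant K_pos = D(0)·G(0) = 30.7·1.087 = 33.37.
Steady-state error to a unit step: e_ss = 1/(1+K_pos) = 1/34.37 = 0.0291.

0.0291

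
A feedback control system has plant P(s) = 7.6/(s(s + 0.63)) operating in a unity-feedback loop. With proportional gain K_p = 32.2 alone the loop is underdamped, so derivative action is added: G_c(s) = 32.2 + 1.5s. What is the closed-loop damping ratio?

Forward path: (32.2 + 1.5s)·7.6/(s(s+0.63)). The closed-loop characteristic equation is s² + (0.63 + 7.6·1.5)s + 7.6·32.2 = 0.
That is s² + 12.03s + 244.7 = 0, so ω_n = 15.64 rad/s and ζ = 12.03/(2·15.64) = 0.3845.

ζ = 0.385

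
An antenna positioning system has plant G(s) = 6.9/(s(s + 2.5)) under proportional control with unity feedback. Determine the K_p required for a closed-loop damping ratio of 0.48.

K_p = 0.983

Closed-loop characteristic equation: s² + 2.5s + K_p·6.9 = 0.
So ω_n = √(6.9K_p) and 2ζω_n = 2.5, giving ζ = 2.5/(2√(6.9K_p)).
Setting ζ = 0.48: √(6.9K_p) = 2.5/(2·0.48) = 2.604, so K_p = 6.782/6.9 = 0.983.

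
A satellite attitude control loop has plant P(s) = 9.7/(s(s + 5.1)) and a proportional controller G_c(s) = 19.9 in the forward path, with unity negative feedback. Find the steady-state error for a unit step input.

0

The open loop G_c(s)P(s) has a pole at the origin (type 1), so the static position error constant is infinite and e_ss = 1/(1+∞) = 0.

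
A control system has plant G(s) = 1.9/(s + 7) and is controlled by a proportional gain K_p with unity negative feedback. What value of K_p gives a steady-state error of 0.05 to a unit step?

K_p = 70

For a type-0 loop with proportional control, e_ss = 1/(1 + K_p·G(0)).
G(0) = 0.2714. Require 1/(1 + K_p·0.2714) = 0.05, so 1 + 0.2714·K_p = 20.
K_p = (20 − 1)/0.2714 = 70.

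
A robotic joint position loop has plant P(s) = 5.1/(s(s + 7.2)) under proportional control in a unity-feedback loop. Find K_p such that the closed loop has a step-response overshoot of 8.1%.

K_p = 6.51

From %OS = 100·exp(−πζ/√(1−ζ²)) = 8.1%, ζ = −ln(0.081)/√(π²+ln²(0.081)) = 0.6247.
Characteristic equation s² + 7.2s + 5.1K_p = 0 gives ζ = 7.2/(2√(5.1K_p)).
Setting ζ = 0.6247: √(5.1K_p) = 7.2/(2·0.6247) = 5.763, so K_p = 33.21/5.1 = 6.51.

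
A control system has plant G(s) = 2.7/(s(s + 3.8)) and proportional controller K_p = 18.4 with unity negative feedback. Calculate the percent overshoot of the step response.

41.5%

From 1 + K_pG(s) = 0: s² + 3.8s + 49.68 = 0 ⇒ ω_n = 7.048, ζ = 0.2696.
%OS = 100·exp(−πζ/√(1−ζ²)) = 100·exp(−π·0.2696/√0.9273) = 41.5%.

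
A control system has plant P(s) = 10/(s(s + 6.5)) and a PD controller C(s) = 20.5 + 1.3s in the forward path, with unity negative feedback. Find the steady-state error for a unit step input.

0

The open loop C(s)P(s) has a pole at the origin (type 1), so the static position error constant is infinite and e_ss = 1/(1+∞) = 0.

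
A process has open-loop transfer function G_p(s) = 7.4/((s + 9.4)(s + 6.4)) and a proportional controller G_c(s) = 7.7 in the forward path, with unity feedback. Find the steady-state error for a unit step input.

The loop is type 0. Static position error constant K_pos = G_c(0)·G_p(0) = 7.7·0.123 = 0.9471.
Steady-state error to a unit step: e_ss = 1/(1+K_pos) = 1/1.947 = 0.514.

0.514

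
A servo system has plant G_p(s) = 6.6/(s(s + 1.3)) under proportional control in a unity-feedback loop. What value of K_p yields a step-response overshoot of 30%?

From %OS = 100·exp(−πζ/√(1−ζ²)) = 30%, ζ = −ln(0.3)/√(π²+ln²(0.3)) = 0.3579.
Characteristic equation s² + 1.3s + 6.6K_p = 0 gives ζ = 1.3/(2√(6.6K_p)).
Setting ζ = 0.3579: √(6.6K_p) = 1.3/(2·0.3579) = 1.816, so K_p = 3.299/6.6 = 0.5.

K_p = 0.5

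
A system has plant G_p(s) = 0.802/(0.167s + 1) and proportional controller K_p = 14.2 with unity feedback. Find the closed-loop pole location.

s = -74.18

Closed loop: T(s) = K_p·G_p/(1+K_p·G_p) = 11.39/(0.167s + 1 + 11.39), with pole at s = −(1 + 11.39)/0.167 = −74.18.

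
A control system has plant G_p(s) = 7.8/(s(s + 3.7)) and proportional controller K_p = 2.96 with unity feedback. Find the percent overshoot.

27%

Closed-loop characteristic equation: s² + 3.7s + 23.09 = 0, so ω_n = 4.805 rad/s and ζ = 3.7/(2·4.805) = 0.385.
%OS = 100·exp(−πζ/√(1−ζ²)) = 100·exp(−π·0.385/√0.8518) = 27%.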